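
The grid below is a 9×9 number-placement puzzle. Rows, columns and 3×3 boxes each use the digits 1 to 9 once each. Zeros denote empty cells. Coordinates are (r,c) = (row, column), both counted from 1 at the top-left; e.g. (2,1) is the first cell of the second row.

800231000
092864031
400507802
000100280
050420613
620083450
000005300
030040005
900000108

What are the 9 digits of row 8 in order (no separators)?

(3,5) = 9 (sole candidate).
(3,8) = 6 (sole candidate).
(5,1) = 7 (sole candidate).
(5,6) = 9 (sole candidate).
(6,4) = 7 (sole candidate).
(6,9) = 9 (sole candidate).
(9,5) = 7 (sole candidate).
(2,1) = 5 (sole candidate).
(2,7) = 7 (sole candidate).
(3,2) = 1 (sole candidate).
(3,3) = 3 (sole candidate).
(4,1) = 3 (sole candidate).
(4,2) = 4 (sole candidate).
(4,3) = 9 (sole candidate).
(4,5) = 5 (sole candidate).
(4,6) = 6 (sole candidate).
(4,9) = 7 (sole candidate).
(5,3) = 8 (sole candidate).
(6,3) = 1 (sole candidate).
(7,5) = 1 (sole candidate).
(8,7) = 9: row 8 has {3,4,5}; col 7 has {1,2,3,4,6,7,8}; box has {1,3,5,8} → only 9 remains.
(9,2) = 6 (sole candidate).
(9,4) = 3 (sole candidate).
(9,6) = 2 (sole candidate).
(9,8) = 4 (sole candidate).
(1,2) = 7 (sole candidate).
(1,3) = 6 (sole candidate).
(1,7) = 5 (sole candidate).
(1,8) = 9 (sole candidate).
(1,9) = 4 (sole candidate).
(7,1) = 2 (sole candidate).
(7,2) = 8 (sole candidate).
(7,8) = 7 (sole candidate).
(7,9) = 6 (sole candidate).
(8,1) = 1: row 8 has {3,4,5,9}; col 1 has {2,3,4,5,6,7,8,9}; box has {2,3,6,8,9} → only 1 remains.
(8,3) = 7: row 8 has {1,3,4,5,9}; col 3 has {1,2,3,6,8,9}; box has {1,2,3,6,8,9} → only 7 remains.
(8,4) = 6: row 8 has {1,3,4,5,7,9}; col 4 has {1,2,3,4,5,7,8}; box has {1,2,3,4,5,7} → only 6 remains.
(8,6) = 8: row 8 has {1,3,4,5,6,7,9}; col 6 has {1,2,3,4,5,6,7,9}; box has {1,2,3,4,5,6,7} → only 8 remains.
(8,8) = 2: row 8 has {1,3,4,5,6,7,8,9}; col 8 has {1,3,4,5,6,7,8,9}; box has {1,3,4,5,6,7,8,9} → only 2 remains.

137648925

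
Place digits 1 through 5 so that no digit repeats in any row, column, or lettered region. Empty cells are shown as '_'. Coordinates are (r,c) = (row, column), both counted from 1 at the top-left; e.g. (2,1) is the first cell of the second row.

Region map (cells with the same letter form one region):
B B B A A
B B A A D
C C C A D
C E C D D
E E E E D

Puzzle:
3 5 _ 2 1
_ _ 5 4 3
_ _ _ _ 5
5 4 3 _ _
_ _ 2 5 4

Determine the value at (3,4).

(1,3) = 4 (sole candidate).
(3,3) = 1 (sole candidate).
(3,4) = 3: row 3 has {1,5}; col 4 has {2,4,5}; region has {1,2,4,5} → only 3 remains.

3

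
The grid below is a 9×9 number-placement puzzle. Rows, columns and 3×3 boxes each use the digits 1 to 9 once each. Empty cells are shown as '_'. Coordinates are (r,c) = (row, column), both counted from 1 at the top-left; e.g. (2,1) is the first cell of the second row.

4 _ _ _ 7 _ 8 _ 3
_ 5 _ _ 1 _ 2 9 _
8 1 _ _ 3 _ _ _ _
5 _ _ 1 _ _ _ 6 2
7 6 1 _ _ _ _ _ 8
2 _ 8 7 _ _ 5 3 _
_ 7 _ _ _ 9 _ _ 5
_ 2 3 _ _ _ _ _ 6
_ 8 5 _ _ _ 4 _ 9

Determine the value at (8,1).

9

(1,2) = 9 (sole candidate).
(5,7) = 9 (sole candidate).
(5,8) = 4 (sole candidate).
(6,2) = 4 (sole candidate).
(6,6) = 6 (sole candidate).
(6,9) = 1 (sole candidate).
(4,2) = 3 (sole candidate).
(4,3) = 9 (sole candidate).
(4,7) = 7 (sole candidate).
(6,5) = 9 (sole candidate).
(8,7) = 1 (sole candidate).
(3,7) = 6 (sole candidate).
(7,7) = 3 (sole candidate).
(8,1) = 9: row 8 has {1,2,3,6}; col 1 has {2,4,5,7,8}; box has {2,3,5,7,8} → only 9 remains.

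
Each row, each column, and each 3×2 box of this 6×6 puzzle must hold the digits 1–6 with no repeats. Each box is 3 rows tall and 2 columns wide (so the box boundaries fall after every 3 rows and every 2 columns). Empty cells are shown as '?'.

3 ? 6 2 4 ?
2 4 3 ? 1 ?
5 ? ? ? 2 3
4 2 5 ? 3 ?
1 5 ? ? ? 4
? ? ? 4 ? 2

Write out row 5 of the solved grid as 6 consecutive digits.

r1c2 = 1: row 1 has {2,3,4,6}; col 2 has {2,4,5}; box has {2,3,4,5} → only 1 remains.
r1c6 = 5: row 1 has {1,2,3,4,6}; col 6 has {2,3,4}; box has {1,2,3,4} → only 5 remains.
r2c4 = 5: row 2 has {1,2,3,4}; col 4 has {2,4}; box has {2,3,6} → only 5 remains.
r2c6 = 6: row 2 has {1,2,3,4,5}; col 6 has {2,3,4,5}; box has {1,2,3,4,5} → only 6 remains.
r3c2 = 6: row 3 has {2,3,5}; col 2 has {1,2,4,5}; box has {1,2,3,4,5} → only 6 remains.
r3c4 = 1: row 3 has {2,3,5,6}; col 4 has {2,4,5}; box has {2,3,5,6} → only 1 remains.
r4c4 = 6: row 4 has {2,3,4,5}; col 4 has {1,2,4,5}; box has {4,5} → only 6 remains.
r4c6 = 1: row 4 has {2,3,4,5,6}; col 6 has {2,3,4,5,6}; box has {2,3,4} → only 1 remains.
r5c3 = 2: row 5 has {1,4,5}; col 3 has {3,5,6}; box has {4,5,6} → only 2 remains.
r5c4 = 3: row 5 has {1,2,4,5}; col 4 has {1,2,4,5,6}; box has {2,4,5,6} → only 3 remains.
r5c5 = 6: row 5 has {1,2,3,4,5}; col 5 has {1,2,3,4}; box has {1,2,3,4} → only 6 remains.

152364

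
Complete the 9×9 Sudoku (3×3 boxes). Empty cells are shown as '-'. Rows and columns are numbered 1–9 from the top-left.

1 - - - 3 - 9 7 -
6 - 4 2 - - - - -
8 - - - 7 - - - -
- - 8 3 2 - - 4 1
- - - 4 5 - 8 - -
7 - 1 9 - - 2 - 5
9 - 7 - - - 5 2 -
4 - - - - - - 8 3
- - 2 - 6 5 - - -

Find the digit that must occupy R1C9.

R1C3 = 5: row 1 has {1,3,7,9}; col 3 has {1,2,4,7,8}; box has {1,4,6,8} → only 5 remains.
R2C9 = 8: row 2 has {2,4,6}; col 9 has {1,3,5}; box has {7,9} → only 8 remains.
R4C1 = 5: row 4 has {1,2,3,4,8}; col 1 has {1,4,6,7,8,9}; box has {1,7,8} → only 5 remains.
R6C5 = 8: row 6 has {1,2,5,7,9}; col 5 has {2,3,5,6,7}; box has {2,3,4,5,9} → only 8 remains.
R6C6 = 6: row 6 has {1,2,5,7,8,9}; col 6 has {5}; box has {2,3,4,5,8,9} → only 6 remains.
R6C8 = 3: row 6 has {1,2,5,6,7,8,9}; col 8 has {2,4,7,8}; box has {1,2,4,5,8} → only 3 remains.
R8C3 = 6: row 8 has {3,4,8}; col 3 has {1,2,4,5,7,8}; box has {2,4,7,9} → only 6 remains.
R9C1 = 3: row 9 has {2,5,6}; col 1 has {1,4,5,6,7,8,9}; box has {2,4,6,7,9} → only 3 remains.
R1C2 = 2: row 1 has {1,3,5,7,9}; col 2 has {}; box has {1,4,5,6,8} → only 2 remains.
R4C6 = 7: row 4 has {1,2,3,4,5,8}; col 6 has {5,6}; box has {2,3,4,5,6,8,9} → only 7 remains.
R4C7 = 6: row 4 has {1,2,3,4,5,7,8}; col 7 has {2,5,8,9}; box has {1,2,3,4,5,8} → only 6 remains.
R5C1 = 2: row 5 has {4,5,8}; col 1 has {1,3,4,5,6,7,8,9}; box has {1,5,7,8} → only 2 remains.
R5C6 = 1: row 5 has {2,4,5,8}; col 6 has {5,6,7}; box has {2,3,4,5,6,7,8,9} → only 1 remains.
R5C8 = 9: row 5 has {1,2,4,5,8}; col 8 has {2,3,4,7,8}; box has {1,2,3,4,5,6,8} → only 9 remains.
R5C9 = 7: row 5 has {1,2,4,5,8,9}; col 9 has {1,3,5,8}; box has {1,2,3,4,5,6,8,9} → only 7 remains.
R6C2 = 4: row 6 has {1,2,3,5,6,7,8,9}; col 2 has {2}; box has {1,2,5,7,8} → only 4 remains.
R9C8 = 1: row 9 has {2,3,5,6}; col 8 has {2,3,4,7,8,9}; box has {2,3,5,8} → only 1 remains.
R2C6 = 9: row 2 has {2,4,6,8}; col 6 has {1,5,6,7}; box has {2,3,7} → only 9 remains.
R2C8 = 5: row 2 has {2,4,6,8,9}; col 8 has {1,2,3,4,7,8,9}; box has {7,8,9} → only 5 remains.
R3C6 = 4: row 3 has {7,8}; col 6 has {1,5,6,7,9}; box has {2,3,7,9} → only 4 remains.
R3C8 = 6: row 3 has {4,7,8}; col 8 has {1,2,3,4,5,7,8,9}; box has {5,7,8,9} → only 6 remains.
R3C9 = 2: row 3 has {4,6,7,8}; col 9 has {1,3,5,7,8}; box has {5,6,7,8,9} → only 2 remains.
R4C2 = 9: row 4 has {1,2,3,4,5,6,7,8}; col 2 has {2,4}; box has {1,2,4,5,7,8} → only 9 remains.
R5C3 = 3: row 5 has {1,2,4,5,7,8,9}; col 3 has {1,2,4,5,6,7,8}; box has {1,2,4,5,7,8,9} → only 3 remains.
R8C6 = 2: row 8 has {3,4,6,8}; col 6 has {1,4,5,6,7,9}; box has {5,6} → only 2 remains.
R8C7 = 7: row 8 has {2,3,4,6,8}; col 7 has {2,5,6,8,9}; box has {1,2,3,5,8} → only 7 remains.
R9C2 = 8: row 9 has {1,2,3,5,6}; col 2 has {2,4,9}; box has {2,3,4,6,7,9} → only 8 remains.
R9C4 = 7: row 9 has {1,2,3,5,6,8}; col 4 has {2,3,4,9}; box has {2,5,6} → only 7 remains.
R9C7 = 4: row 9 has {1,2,3,5,6,7,8}; col 7 has {2,5,6,7,8,9}; box has {1,2,3,5,7,8} → only 4 remains.
R9C9 = 9: row 9 has {1,2,3,4,5,6,7,8}; col 9 has {1,2,3,5,7,8}; box has {1,2,3,4,5,7,8} → only 9 remains.
R1C6 = 8: row 1 has {1,2,3,5,7,9}; col 6 has {1,2,4,5,6,7,9}; box has {2,3,4,7,9} → only 8 remains.
R1C9 = 4: row 1 has {1,2,3,5,7,8,9}; col 9 has {1,2,3,5,7,8,9}; box has {2,5,6,7,8,9} → only 4 remains.

4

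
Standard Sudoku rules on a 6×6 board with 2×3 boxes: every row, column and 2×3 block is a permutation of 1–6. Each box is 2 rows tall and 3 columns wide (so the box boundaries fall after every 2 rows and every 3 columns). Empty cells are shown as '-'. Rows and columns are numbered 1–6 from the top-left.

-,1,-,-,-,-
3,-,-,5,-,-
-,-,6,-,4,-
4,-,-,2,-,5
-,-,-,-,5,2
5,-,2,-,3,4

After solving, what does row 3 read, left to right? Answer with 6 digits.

256341

r2c3 = 4: row 2 has {3,5}; col 3 has {2,6}; box has {1,3} → only 4 remains.
r4c2 = 3: row 4 has {2,4,5}; col 2 has {1}; box has {4,6} → only 3 remains.
r4c3 = 1: row 4 has {2,3,4,5}; col 3 has {2,4,6}; box has {3,4,6} → only 1 remains.
r4c5 = 6: row 4 has {1,2,3,4,5}; col 5 has {3,4,5}; box has {2,4,5} → only 6 remains.
r5c3 = 3: row 5 has {2,5}; col 3 has {1,2,4,6}; box has {2,5} → only 3 remains.
r6c2 = 6: row 6 has {2,3,4,5}; col 2 has {1,3}; box has {2,3,5} → only 6 remains.
r6c4 = 1: row 6 has {2,3,4,5,6}; col 4 has {2,5}; box has {2,3,4,5} → only 1 remains.
r1c3 = 5: row 1 has {1}; col 3 has {1,2,3,4,6}; box has {1,3,4} → only 5 remains.
r1c5 = 2: row 1 has {1,5}; col 5 has {3,4,5,6}; box has {5} → only 2 remains.
r2c2 = 2: row 2 has {3,4,5}; col 2 has {1,3,6}; box has {1,3,4,5} → only 2 remains.
r2c5 = 1: row 2 has {2,3,4,5}; col 5 has {2,3,4,5,6}; box has {2,5} → only 1 remains.
r2c6 = 6: row 2 has {1,2,3,4,5}; col 6 has {2,4,5}; box has {1,2,5} → only 6 remains.
r3c1 = 2: row 3 has {4,6}; col 1 has {3,4,5}; box has {1,3,4,6} → only 2 remains.
r3c2 = 5: row 3 has {2,4,6}; col 2 has {1,2,3,6}; box has {1,2,3,4,6} → only 5 remains.
r3c4 = 3: row 3 has {2,4,5,6}; col 4 has {1,2,5}; box has {2,4,5,6} → only 3 remains.
r3c6 = 1: row 3 has {2,3,4,5,6}; col 6 has {2,4,5,6}; box has {2,3,4,5,6} → only 1 remains.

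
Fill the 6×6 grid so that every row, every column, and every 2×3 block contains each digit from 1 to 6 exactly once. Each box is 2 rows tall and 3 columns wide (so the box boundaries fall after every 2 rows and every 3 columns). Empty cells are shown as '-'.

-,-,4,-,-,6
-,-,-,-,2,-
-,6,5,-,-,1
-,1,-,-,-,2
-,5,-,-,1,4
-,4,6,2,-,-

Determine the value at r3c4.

3

r2c2 = 3 (sole candidate).
r2c3 = 1 (sole candidate).
r2c6 = 5 (sole candidate).
r4c3 = 3 (sole candidate).
r5c3 = 2 (sole candidate).
r6c6 = 3 (sole candidate).
r1c2 = 2 (sole candidate).
r1c5 = 3 (sole candidate).
r2c1 = 6 (sole candidate).
r2c4 = 4 (sole candidate).
r3c4 = 3: row 3 has {1,5,6}; col 4 has {2,4}; box has {1,2} → only 3 remains.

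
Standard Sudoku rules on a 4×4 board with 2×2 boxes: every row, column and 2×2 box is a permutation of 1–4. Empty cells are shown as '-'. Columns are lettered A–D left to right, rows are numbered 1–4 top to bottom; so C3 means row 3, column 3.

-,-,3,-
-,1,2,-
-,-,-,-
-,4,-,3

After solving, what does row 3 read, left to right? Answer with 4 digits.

1342

B1 = 2 (sole candidate).
D2 = 4 (sole candidate).
B3 = 3: row 3 has {}; col 2 has {1,2,4}; box has {4} → only 3 remains.
C4 = 1 (sole candidate).
A1 = 4 (sole candidate).
D1 = 1 (sole candidate).
A2 = 3 (sole candidate).
C3 = 4: row 3 has {3}; col 3 has {1,2,3}; box has {1,3} → only 4 remains.
D3 = 2: row 3 has {3,4}; col 4 has {1,3,4}; box has {1,3,4} → only 2 remains.
A4 = 2 (sole candidate).
A3 = 1: row 3 has {2,3,4}; col 1 has {2,3,4}; box has {2,3,4} → only 1 remains.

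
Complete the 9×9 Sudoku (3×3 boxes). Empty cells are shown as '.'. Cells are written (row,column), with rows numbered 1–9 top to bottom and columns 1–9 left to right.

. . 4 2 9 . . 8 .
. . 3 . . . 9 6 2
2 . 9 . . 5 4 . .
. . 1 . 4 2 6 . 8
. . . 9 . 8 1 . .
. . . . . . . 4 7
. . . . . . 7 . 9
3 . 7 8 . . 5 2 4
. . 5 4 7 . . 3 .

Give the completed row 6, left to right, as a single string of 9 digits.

(1,7) = 3: row 1 has {2,4,8,9}; col 7 has {1,4,5,6,7,9}; box has {2,4,6,8,9} → only 3 remains.
(3,9) = 1: row 3 has {2,4,5,9}; col 9 has {2,4,7,8,9}; box has {2,3,4,6,8,9} → only 1 remains.
(5,8) = 5: row 5 has {1,8,9}; col 8 has {2,3,4,6,8}; box has {1,4,6,7,8} → only 5 remains.
(5,9) = 3: row 5 has {1,5,8,9}; col 9 has {1,2,4,7,8,9}; box has {1,4,5,6,7,8} → only 3 remains.
(6,7) = 2: row 6 has {4,7}; col 7 has {1,3,4,5,6,7,9}; box has {1,3,4,5,6,7,8} → only 2 remains.
(7,8) = 1: row 7 has {7,9}; col 8 has {2,3,4,5,6,8}; box has {2,3,4,5,7,9} → only 1 remains.
(9,7) = 8: row 9 has {3,4,5,7}; col 7 has {1,2,3,4,5,6,7,9}; box has {1,2,3,4,5,7,9} → only 8 remains.
(9,9) = 6: row 9 has {3,4,5,7,8}; col 9 has {1,2,3,4,7,8,9}; box has {1,2,3,4,5,7,8,9} → only 6 remains.
(1,9) = 5: row 1 has {2,3,4,8,9}; col 9 has {1,2,3,4,6,7,8,9}; box has {1,2,3,4,6,8,9} → only 5 remains.
(3,8) = 7: row 3 has {1,2,4,5,9}; col 8 has {1,2,3,4,5,6,8}; box has {1,2,3,4,5,6,8,9} → only 7 remains.
(4,8) = 9: row 4 has {1,2,4,6,8}; col 8 has {1,2,3,4,5,6,7,8}; box has {1,2,3,4,5,6,7,8} → only 9 remains.
(5,5) = 6: row 5 has {1,3,5,8,9}; col 5 has {4,7,9}; box has {2,4,8,9} → only 6 remains.
(8,5) = 1: row 8 has {2,3,4,5,7,8}; col 5 has {4,6,7,9}; box has {4,7,8} → only 1 remains.
(9,6) = 9: row 9 has {3,4,5,6,7,8}; col 6 has {2,5,8}; box has {1,4,7,8} → only 9 remains.
(2,5) = 8: row 2 has {2,3,6,9}; col 5 has {1,4,6,7,9}; box has {2,5,9} → only 8 remains.
(3,5) = 3: row 3 has {1,2,4,5,7,9}; col 5 has {1,4,6,7,8,9}; box has {2,5,8,9} → only 3 remains.
(5,3) = 2: row 5 has {1,3,5,6,8,9}; col 3 has {1,3,4,5,7,9}; box has {1} → only 2 remains.
(6,5) = 5: row 6 has {2,4,7}; col 5 has {1,3,4,6,7,8,9}; box has {2,4,6,8,9} → only 5 remains.
(7,5) = 2: row 7 has {1,7,9}; col 5 has {1,3,4,5,6,7,8,9}; box has {1,4,7,8,9} → only 2 remains.
(8,6) = 6: row 8 has {1,2,3,4,5,7,8}; col 6 has {2,5,8,9}; box has {1,2,4,7,8,9} → only 6 remains.
(9,1) = 1: row 9 has {3,4,5,6,7,8,9}; col 1 has {2,3}; box has {3,5,7} → only 1 remains.
(9,2) = 2: row 9 has {1,3,4,5,6,7,8,9}; col 2 has {}; box has {1,3,5,7} → only 2 remains.
(3,4) = 6: row 3 has {1,2,3,4,5,7,9}; col 4 has {2,4,8,9}; box has {2,3,5,8,9} → only 6 remains.
(7,6) = 3: row 7 has {1,2,7,9}; col 6 has {2,5,6,8,9}; box has {1,2,4,6,7,8,9} → only 3 remains.
(8,2) = 9: row 8 has {1,2,3,4,5,6,7,8}; col 2 has {2}; box has {1,2,3,5,7} → only 9 remains.
(3,2) = 8: row 3 has {1,2,3,4,5,6,7,9}; col 2 has {2,9}; box has {2,3,4,9} → only 8 remains.
(6,6) = 1: row 6 has {2,4,5,7}; col 6 has {2,3,5,6,8,9}; box has {2,4,5,6,8,9} → only 1 remains.
(7,4) = 5: row 7 has {1,2,3,7,9}; col 4 has {2,4,6,8,9}; box has {1,2,3,4,6,7,8,9} → only 5 remains.
(1,6) = 7: row 1 has {2,3,4,5,8,9}; col 6 has {1,2,3,5,6,8,9}; box has {2,3,5,6,8,9} → only 7 remains.
(2,4) = 1: row 2 has {2,3,6,8,9}; col 4 has {2,4,5,6,8,9}; box has {2,3,5,6,7,8,9} → only 1 remains.
(2,6) = 4: row 2 has {1,2,3,6,8,9}; col 6 has {1,2,3,5,6,7,8,9}; box has {1,2,3,5,6,7,8,9} → only 4 remains.
(6,4) = 3: row 6 has {1,2,4,5,7}; col 4 has {1,2,4,5,6,8,9}; box has {1,2,4,5,6,8,9} → only 3 remains.
(1,1) = 6: row 1 has {2,3,4,5,7,8,9}; col 1 has {1,2,3}; box has {2,3,4,8,9} → only 6 remains.
(1,2) = 1: row 1 has {2,3,4,5,6,7,8,9}; col 2 has {2,8,9}; box has {2,3,4,6,8,9} → only 1 remains.
(4,4) = 7: row 4 has {1,2,4,6,8,9}; col 4 has {1,2,3,4,5,6,8,9}; box has {1,2,3,4,5,6,8,9} → only 7 remains.
(6,2) = 6: row 6 has {1,2,3,4,5,7}; col 2 has {1,2,8,9}; box has {1,2} → only 6 remains.
(6,3) = 8: row 6 has {1,2,3,4,5,6,7}; col 3 has {1,2,3,4,5,7,9}; box has {1,2,6} → only 8 remains.
(7,2) = 4: row 7 has {1,2,3,5,7,9}; col 2 has {1,2,6,8,9}; box has {1,2,3,5,7,9} → only 4 remains.
(7,3) = 6: row 7 has {1,2,3,4,5,7,9}; col 3 has {1,2,3,4,5,7,8,9}; box has {1,2,3,4,5,7,9} → only 6 remains.
(4,1) = 5: row 4 has {1,2,4,6,7,8,9}; col 1 has {1,2,3,6}; box has {1,2,6,8} → only 5 remains.
(4,2) = 3: row 4 has {1,2,4,5,6,7,8,9}; col 2 has {1,2,4,6,8,9}; box has {1,2,5,6,8} → only 3 remains.
(5,2) = 7: row 5 has {1,2,3,5,6,8,9}; col 2 has {1,2,3,4,6,8,9}; box has {1,2,3,5,6,8} → only 7 remains.
(6,1) = 9: row 6 has {1,2,3,4,5,6,7,8}; col 1 has {1,2,3,5,6}; box has {1,2,3,5,6,7,8} → only 9 remains.

968351247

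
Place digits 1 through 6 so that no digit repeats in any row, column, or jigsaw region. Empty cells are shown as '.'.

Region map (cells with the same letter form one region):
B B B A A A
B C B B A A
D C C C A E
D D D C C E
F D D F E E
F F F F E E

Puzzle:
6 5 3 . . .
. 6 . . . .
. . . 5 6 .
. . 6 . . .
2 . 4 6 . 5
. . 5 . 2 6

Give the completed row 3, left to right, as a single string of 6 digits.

342561

R2C5 = 5 (hidden single in row 2).
R2C6 = 3 (hidden single in row 2).
R4C1 = 5 (hidden single in row 4).
R1C6 = 2 (hidden single in column 6).
R4C2 = 2 (hidden single in region D).
R3C3 = 2: in row 3, 2 can only go here (every other open cell in that row sees a 2).
R2C3 = 1 (sole candidate).
R2C1 = 4 (sole candidate).
R2C4 = 2 (sole candidate).
R5C5 = 3 (hidden single in region E).
R5C2 = 1 (sole candidate).
R3C1 = 3: row 3 has {2,5,6}; col 1 has {2,4,5,6}; region has {1,2,4,5,6} → only 3 remains.
R3C2 = 4: row 3 has {2,3,5,6}; col 2 has {1,2,5,6}; region has {2,5,6} → only 4 remains.
R3C6 = 1: row 3 has {2,3,4,5,6}; col 6 has {2,3,5,6}; region has {2,3,5,6} → only 1 remains.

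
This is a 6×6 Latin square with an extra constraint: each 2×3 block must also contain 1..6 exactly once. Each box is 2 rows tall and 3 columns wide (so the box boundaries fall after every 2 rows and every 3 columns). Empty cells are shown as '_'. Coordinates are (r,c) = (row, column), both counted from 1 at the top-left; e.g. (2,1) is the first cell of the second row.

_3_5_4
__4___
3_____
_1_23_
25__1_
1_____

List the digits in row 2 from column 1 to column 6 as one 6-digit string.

524361

(1,1) = 6: row 1 has {3,4,5}; col 1 has {1,2,3}; box has {3,4} → only 6 remains.
(1,5) = 2: row 1 has {3,4,5,6}; col 5 has {1,3}; box has {4,5} → only 2 remains.
(2,1) = 5: row 2 has {4}; col 1 has {1,2,3,6}; box has {3,4,6} → only 5 remains.
(2,2) = 2: row 2 has {4,5}; col 2 has {1,3,5}; box has {3,4,5,6} → only 2 remains.
(2,5) = 6: row 2 has {2,4,5}; col 5 has {1,2,3}; box has {2,4,5} → only 6 remains.
(4,1) = 4: row 4 has {1,2,3}; col 1 has {1,2,3,5,6}; box has {1,3} → only 4 remains.
(1,3) = 1: row 1 has {2,3,4,5,6}; col 3 has {4}; box has {2,3,4,5,6} → only 1 remains.
(3,2) = 6: row 3 has {3}; col 2 has {1,2,3,5}; box has {1,3,4} → only 6 remains.
(4,3) = 5: row 4 has {1,2,3,4}; col 3 has {1,4}; box has {1,3,4,6} → only 5 remains.
(4,6) = 6: row 4 has {1,2,3,4,5}; col 6 has {4}; box has {2,3} → only 6 remains.
(5,6) = 3: row 5 has {1,2,5}; col 6 has {4,6}; box has {1} → only 3 remains.
(6,2) = 4: row 6 has {1}; col 2 has {1,2,3,5,6}; box has {1,2,5} → only 4 remains.
(6,4) = 6: row 6 has {1,4}; col 4 has {2,5}; box has {1,3} → only 6 remains.
(6,5) = 5: row 6 has {1,4,6}; col 5 has {1,2,3,6}; box has {1,3,6} → only 5 remains.
(6,6) = 2: row 6 has {1,4,5,6}; col 6 has {3,4,6}; box has {1,3,5,6} → only 2 remains.
(2,6) = 1: row 2 has {2,4,5,6}; col 6 has {2,3,4,6}; box has {2,4,5,6} → only 1 remains.
(3,3) = 2: row 3 has {3,6}; col 3 has {1,4,5}; box has {1,3,4,5,6} → only 2 remains.
(3,5) = 4: row 3 has {2,3,6}; col 5 has {1,2,3,5,6}; box has {2,3,6} → only 4 remains.
(3,6) = 5: row 3 has {2,3,4,6}; col 6 has {1,2,3,4,6}; box has {2,3,4,6} → only 5 remains.
(5,3) = 6: row 5 has {1,2,3,5}; col 3 has {1,2,4,5}; box has {1,2,4,5} → only 6 remains.
(5,4) = 4: row 5 has {1,2,3,5,6}; col 4 has {2,5,6}; box has {1,2,3,5,6} → only 4 remains.
(6,3) = 3: row 6 has {1,2,4,5,6}; col 3 has {1,2,4,5,6}; box has {1,2,4,5,6} → only 3 remains.
(2,4) = 3: row 2 has {1,2,4,5,6}; col 4 has {2,4,5,6}; box has {1,2,4,5,6} → only 3 remains.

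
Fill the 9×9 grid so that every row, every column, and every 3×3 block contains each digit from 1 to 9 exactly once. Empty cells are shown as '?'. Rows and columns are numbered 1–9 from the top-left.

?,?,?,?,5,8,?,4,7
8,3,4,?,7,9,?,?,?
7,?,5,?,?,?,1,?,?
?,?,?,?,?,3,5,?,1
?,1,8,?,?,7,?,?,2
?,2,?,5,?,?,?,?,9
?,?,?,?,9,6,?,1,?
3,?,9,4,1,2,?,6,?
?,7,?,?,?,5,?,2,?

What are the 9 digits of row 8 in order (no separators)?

389412765

r2c8 = 5: row 2 has {3,4,7,8,9}; col 8 has {1,2,4,6}; box has {1,4,7} → only 5 remains.
r2c9 = 6: row 2 has {3,4,5,7,8,9}; col 9 has {1,2,7,9}; box has {1,4,5,7} → only 6 remains.
r3c6 = 4: row 3 has {1,5,7}; col 6 has {2,3,5,6,7,8,9}; box has {5,7,8,9} → only 4 remains.
r5c8 = 3: row 5 has {1,2,7,8}; col 8 has {1,2,4,5,6}; box has {1,2,5,9} → only 3 remains.
r6c6 = 1: row 6 has {2,5,9}; col 6 has {2,3,4,5,6,7,8,9}; box has {3,5,7} → only 1 remains.
r7c3 = 2: row 7 has {1,6,9}; col 3 has {4,5,8,9}; box has {3,7,9} → only 2 remains.
r2c7 = 2: row 2 has {3,4,5,6,7,8,9}; col 7 has {1,5}; box has {1,4,5,6,7} → only 2 remains.
r2c4 = 1: row 2 has {2,3,4,5,6,7,8,9}; col 4 has {4,5}; box has {4,5,7,8,9} → only 1 remains.
r5c1 = 5: in row 5, 5 can only go here (every other open cell in that row sees a 5).
r7c1 = 4: row 7 has {1,2,6,9}; col 1 has {3,5,7,8}; box has {2,3,7,9} → only 4 remains.
r6c1 = 6: row 6 has {1,2,5,9}; col 1 has {3,4,5,7,8}; box has {1,2,5,8} → only 6 remains.
r9c1 = 1: row 9 has {2,5,7}; col 1 has {3,4,5,6,7,8}; box has {2,3,4,7,9} → only 1 remains.
r9c3 = 6: row 9 has {1,2,5,7}; col 3 has {2,4,5,8,9}; box has {1,2,3,4,7,9} → only 6 remains.
r1c3 = 1: row 1 has {4,5,7,8}; col 3 has {2,4,5,6,8,9}; box has {3,4,5,7,8} → only 1 remains.
r4c1 = 9: row 4 has {1,3,5}; col 1 has {1,3,4,5,6,7,8}; box has {1,2,5,6,8} → only 9 remains.
r4c2 = 4: row 4 has {1,3,5,9}; col 2 has {1,2,3,7}; box has {1,2,5,6,8,9} → only 4 remains.
r4c3 = 7: row 4 has {1,3,4,5,9}; col 3 has {1,2,4,5,6,8,9}; box has {1,2,4,5,6,8,9} → only 7 remains.
r4c8 = 8: row 4 has {1,3,4,5,7,9}; col 8 has {1,2,3,4,5,6}; box has {1,2,3,5,9} → only 8 remains.
r6c3 = 3: row 6 has {1,2,5,6,9}; col 3 has {1,2,4,5,6,7,8,9}; box has {1,2,4,5,6,7,8,9} → only 3 remains.
r6c8 = 7: row 6 has {1,2,3,5,6,9}; col 8 has {1,2,3,4,5,6,8}; box has {1,2,3,5,8,9} → only 7 remains.
r1c1 = 2: row 1 has {1,4,5,7,8}; col 1 has {1,3,4,5,6,7,8,9}; box has {1,3,4,5,7,8} → only 2 remains.
r3c8 = 9: row 3 has {1,4,5,7}; col 8 has {1,2,3,4,5,6,7,8}; box has {1,2,4,5,6,7} → only 9 remains.
r6c7 = 4: row 6 has {1,2,3,5,6,7,9}; col 7 has {1,2,5}; box has {1,2,3,5,7,8,9} → only 4 remains.
r1c7 = 3: row 1 has {1,2,4,5,7,8}; col 7 has {1,2,4,5}; box has {1,2,4,5,6,7,9} → only 3 remains.
r3c2 = 6: row 3 has {1,4,5,7,9}; col 2 has {1,2,3,4,7}; box has {1,2,3,4,5,7,8} → only 6 remains.
r3c9 = 8: row 3 has {1,4,5,6,7,9}; col 9 has {1,2,6,7,9}; box has {1,2,3,4,5,6,7,9} → only 8 remains.
r5c7 = 6: row 5 has {1,2,3,5,7,8}; col 7 has {1,2,3,4,5}; box has {1,2,3,4,5,7,8,9} → only 6 remains.
r6c5 = 8: row 6 has {1,2,3,4,5,6,7,9}; col 5 has {1,5,7,9}; box has {1,3,5,7} → only 8 remains.
r8c9 = 5: row 8 has {1,2,3,4,6,9}; col 9 has {1,2,6,7,8,9}; box has {1,2,6} → only 5 remains.
r9c5 = 3: row 9 has {1,2,5,6,7}; col 5 has {1,5,7,8,9}; box has {1,2,4,5,6,9} → only 3 remains.
r9c9 = 4: row 9 has {1,2,3,5,6,7}; col 9 has {1,2,5,6,7,8,9}; box has {1,2,5,6} → only 4 remains.
r1c2 = 9: row 1 has {1,2,3,4,5,7,8}; col 2 has {1,2,3,4,6,7}; box has {1,2,3,4,5,6,7,8} → only 9 remains.
r1c4 = 6: row 1 has {1,2,3,4,5,7,8,9}; col 4 has {1,4,5}; box has {1,4,5,7,8,9} → only 6 remains.
r3c5 = 2: row 3 has {1,4,5,6,7,8,9}; col 5 has {1,3,5,7,8,9}; box has {1,4,5,6,7,8,9} → only 2 remains.
r4c4 = 2: row 4 has {1,3,4,5,7,8,9}; col 4 has {1,4,5,6}; box has {1,3,5,7,8} → only 2 remains.
r4c5 = 6: row 4 has {1,2,3,4,5,7,8,9}; col 5 has {1,2,3,5,7,8,9}; box has {1,2,3,5,7,8} → only 6 remains.
r5c4 = 9: row 5 has {1,2,3,5,6,7,8}; col 4 has {1,2,4,5,6}; box has {1,2,3,5,6,7,8} → only 9 remains.
r5c5 = 4: row 5 has {1,2,3,5,6,7,8,9}; col 5 has {1,2,3,5,6,7,8,9}; box has {1,2,3,5,6,7,8,9} → only 4 remains.
r7c9 = 3: row 7 has {1,2,4,6,9}; col 9 has {1,2,4,5,6,7,8,9}; box has {1,2,4,5,6} → only 3 remains.
r8c2 = 8: row 8 has {1,2,3,4,5,6,9}; col 2 has {1,2,3,4,6,7,9}; box has {1,2,3,4,6,7,9} → only 8 remains.
r8c7 = 7: row 8 has {1,2,3,4,5,6,8,9}; col 7 has {1,2,3,4,5,6}; box has {1,2,3,4,5,6} → only 7 remains.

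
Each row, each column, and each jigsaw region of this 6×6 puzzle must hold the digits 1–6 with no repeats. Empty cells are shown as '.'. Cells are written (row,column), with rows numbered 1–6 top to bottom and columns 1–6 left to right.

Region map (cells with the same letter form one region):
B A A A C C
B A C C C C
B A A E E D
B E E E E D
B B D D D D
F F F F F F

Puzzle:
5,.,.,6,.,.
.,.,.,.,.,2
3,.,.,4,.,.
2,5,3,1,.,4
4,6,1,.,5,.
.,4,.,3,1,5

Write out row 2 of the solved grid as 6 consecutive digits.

(2,1) = 1: row 2 has {2}; col 1 has {2,3,4,5}; region has {2,3,4,5,6} → only 1 remains.
(2,2) = 3: row 2 has {1,2}; col 2 has {4,5,6}; region has {6} → only 3 remains.
(2,4) = 5: row 2 has {1,2,3}; col 4 has {1,3,4,6}; region has {2} → only 5 remains.
(3,6) = 6: row 3 has {3,4}; col 6 has {2,4,5}; region has {1,4,5} → only 6 remains.
(4,5) = 6: row 4 has {1,2,3,4,5}; col 5 has {1,5}; region has {1,3,4,5} → only 6 remains.
(5,4) = 2: row 5 has {1,4,5,6}; col 4 has {1,3,4,5,6}; region has {1,4,5,6} → only 2 remains.
(5,6) = 3: row 5 has {1,2,4,5,6}; col 6 has {2,4,5,6}; region has {1,2,4,5,6} → only 3 remains.
(6,1) = 6: row 6 has {1,3,4,5}; col 1 has {1,2,3,4,5}; region has {1,3,4,5} → only 6 remains.
(6,3) = 2: row 6 has {1,3,4,5,6}; col 3 has {1,3}; region has {1,3,4,5,6} → only 2 remains.
(1,3) = 4: row 1 has {5,6}; col 3 has {1,2,3}; region has {3,6} → only 4 remains.
(1,5) = 3: row 1 has {4,5,6}; col 5 has {1,5,6}; region has {2,5} → only 3 remains.
(1,6) = 1: row 1 has {3,4,5,6}; col 6 has {2,3,4,5,6}; region has {2,3,5} → only 1 remains.
(2,3) = 6: row 2 has {1,2,3,5}; col 3 has {1,2,3,4}; region has {1,2,3,5} → only 6 remains.
(2,5) = 4: row 2 has {1,2,3,5,6}; col 5 has {1,3,5,6}; region has {1,2,3,5,6} → only 4 remains.

136542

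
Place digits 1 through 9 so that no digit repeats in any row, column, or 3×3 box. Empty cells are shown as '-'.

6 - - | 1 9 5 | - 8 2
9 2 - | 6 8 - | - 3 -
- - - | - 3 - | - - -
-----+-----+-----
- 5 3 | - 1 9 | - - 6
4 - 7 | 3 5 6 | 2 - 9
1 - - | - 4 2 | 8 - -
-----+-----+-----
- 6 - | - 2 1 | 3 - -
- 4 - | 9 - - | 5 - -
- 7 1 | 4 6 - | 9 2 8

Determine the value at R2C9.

R1C2 = 3 (sole candidate).
R1C3 = 4 (sole candidate).
R1C7 = 7 (sole candidate).
R2C3 = 5 (sole candidate).
R3C3 = 8 (sole candidate).
R4C7 = 4 (sole candidate).
R4C8 = 7 (sole candidate).
R5C2 = 8 (sole candidate).
R5C8 = 1 (sole candidate).
R6C2 = 9 (sole candidate).
R6C3 = 6 (sole candidate).
R6C4 = 7 (sole candidate).
R6C8 = 5 (sole candidate).
R6C9 = 3 (sole candidate).
R7C3 = 9 (sole candidate).
R7C8 = 4 (sole candidate).
R7C9 = 7 (sole candidate).
R8C3 = 2 (sole candidate).
R8C5 = 7 (sole candidate).
R8C8 = 6 (sole candidate).
R8C9 = 1 (sole candidate).
R9C6 = 3 (sole candidate).
R2C7 = 1 (sole candidate).
R2C9 = 4: row 2 has {1,2,3,5,6,8,9}; col 9 has {1,2,3,6,7,8,9}; box has {1,2,3,7,8} → only 4 remains.

4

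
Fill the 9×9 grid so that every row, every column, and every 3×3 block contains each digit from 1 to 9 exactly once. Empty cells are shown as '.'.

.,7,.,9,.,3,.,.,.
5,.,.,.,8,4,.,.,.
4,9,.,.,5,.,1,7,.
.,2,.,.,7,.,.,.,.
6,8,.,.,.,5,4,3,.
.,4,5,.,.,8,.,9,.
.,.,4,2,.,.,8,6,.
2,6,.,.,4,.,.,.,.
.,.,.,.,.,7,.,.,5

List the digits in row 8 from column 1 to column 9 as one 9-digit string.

268549317

row 2, column 8 = 2 (sole candidate).
row 3, column 4 = 6 (sole candidate).
row 3, column 6 = 2 (sole candidate).
row 5, column 4 = 1 (sole candidate).
row 6, column 4 = 3 (sole candidate).
row 8, column 8 = 1: row 8 has {2,4,6}; col 8 has {2,3,6,7,9}; box has {5,6,8} → only 1 remains.
row 9, column 4 = 8 (sole candidate).
row 9, column 8 = 4 (sole candidate).
row 1, column 5 = 1 (sole candidate).
row 2, column 4 = 7 (sole candidate).
row 4, column 4 = 4 (sole candidate).
row 8, column 4 = 5: row 8 has {1,2,4,6}; col 4 has {1,2,3,4,6,7,8,9}; box has {2,4,7,8} → only 5 remains.
row 8, column 6 = 9: row 8 has {1,2,4,5,6}; col 6 has {2,3,4,5,7,8}; box has {2,4,5,7,8} → only 9 remains.
row 1, column 1 = 8 (sole candidate).
row 1, column 8 = 5 (sole candidate).
row 3, column 3 = 3 (sole candidate).
row 3, column 9 = 8 (sole candidate).
row 4, column 6 = 6 (sole candidate).
row 4, column 7 = 5 (sole candidate).
row 4, column 8 = 8 (sole candidate).
row 4, column 9 = 1 (sole candidate).
row 6, column 5 = 2 (sole candidate).
row 7, column 5 = 3 (sole candidate).
row 7, column 6 = 1 (sole candidate).
row 9, column 5 = 6 (sole candidate).
row 1, column 7 = 6 (sole candidate).
row 1, column 9 = 4 (sole candidate).
row 2, column 2 = 1 (sole candidate).
row 2, column 3 = 6 (sole candidate).
row 4, column 3 = 9 (sole candidate).
row 5, column 3 = 7 (sole candidate).
row 5, column 5 = 9 (sole candidate).
row 5, column 9 = 2 (sole candidate).
row 6, column 1 = 1 (sole candidate).
row 6, column 7 = 7 (sole candidate).
row 6, column 9 = 6 (sole candidate).
row 7, column 2 = 5 (sole candidate).
row 8, column 3 = 8: row 8 has {1,2,4,5,6,9}; col 3 has {3,4,5,6,7,9}; box has {2,4,5,6} → only 8 remains.
row 8, column 7 = 3: row 8 has {1,2,4,5,6,8,9}; col 7 has {1,4,5,6,7,8}; box has {1,4,5,6,8} → only 3 remains.
row 8, column 9 = 7: row 8 has {1,2,3,4,5,6,8,9}; col 9 has {1,2,4,5,6,8}; box has {1,3,4,5,6,8} → only 7 remains.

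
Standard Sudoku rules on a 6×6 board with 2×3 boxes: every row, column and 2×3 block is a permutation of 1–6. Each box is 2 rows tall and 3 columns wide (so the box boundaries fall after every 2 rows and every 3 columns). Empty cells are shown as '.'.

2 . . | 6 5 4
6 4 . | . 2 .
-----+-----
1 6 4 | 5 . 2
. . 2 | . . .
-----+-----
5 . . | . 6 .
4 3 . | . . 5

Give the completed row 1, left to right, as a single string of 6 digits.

R1C2 = 1: row 1 has {2,4,5,6}; col 2 has {3,4,6}; box has {2,4,6} → only 1 remains.
R1C3 = 3: row 1 has {1,2,4,5,6}; col 3 has {2,4}; box has {1,2,4,6} → only 3 remains.

213654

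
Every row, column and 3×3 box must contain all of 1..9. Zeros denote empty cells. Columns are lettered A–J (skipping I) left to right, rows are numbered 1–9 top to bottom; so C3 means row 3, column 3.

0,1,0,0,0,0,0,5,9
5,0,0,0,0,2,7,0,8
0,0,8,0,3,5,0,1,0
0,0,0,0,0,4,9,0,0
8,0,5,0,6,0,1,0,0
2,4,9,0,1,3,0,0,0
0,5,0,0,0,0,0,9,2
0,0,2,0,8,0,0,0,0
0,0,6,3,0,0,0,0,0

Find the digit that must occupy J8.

G1 = 2: in row 1, 2 can only go here (every other open cell in that row sees a 2).
D2 = 1: in row 2, 1 can only go here (every other open cell in that row sees a 1).
B3 = 2: in row 3, 2 can only go here (every other open cell in that row sees a 2).
G7 = 8: in row 7, 8 can only go here (every other open cell in that row sees an 8).
E9 = 2: in row 9, 2 can only go here (every other open cell in that row sees a 2).
B9 = 8: in row 9, 8 can only go here (every other open cell in that row sees an 8).
E2 = 9: in column 5, 9 can only go here (every other open cell in that column sees a 9).
E4 = 5: in column 5, 5 can only go here (every other open cell in that column sees a 5).
A3 = 9: in row 3, 9 can only go here (every other open cell in that row sees a 9).
D3 = 7: in row 3, 7 can only go here (every other open cell in that row sees a 7).
E1 = 4: row 1 has {1,2,5,9}; col 5 has {1,2,3,5,6,8,9}; box has {1,2,3,5,7,9} → only 4 remains.
D6 = 8: row 6 has {1,2,3,4,9}; col 4 has {1,3,7}; box has {1,3,4,5,6} → only 8 remains.
E7 = 7: row 7 has {2,5,8,9}; col 5 has {1,2,3,4,5,6,8,9}; box has {2,3,8} → only 7 remains.
D1 = 6: row 1 has {1,2,4,5,9}; col 4 has {1,3,7,8}; box has {1,2,3,4,5,7,9} → only 6 remains.
F1 = 8: row 1 has {1,2,4,5,6,9}; col 6 has {2,3,4,5}; box has {1,2,3,4,5,6,7,9} → only 8 remains.
D4 = 2: row 4 has {4,5,9}; col 4 has {1,3,6,7,8}; box has {1,3,4,5,6,8} → only 2 remains.
D5 = 9: row 5 has {1,5,6,8}; col 4 has {1,2,3,6,7,8}; box has {1,2,3,4,5,6,8} → only 9 remains.
F5 = 7: row 5 has {1,5,6,8,9}; col 6 has {2,3,4,5,8}; box has {1,2,3,4,5,6,8,9} → only 7 remains.
D7 = 4: row 7 has {2,5,7,8,9}; col 4 has {1,2,3,6,7,8,9}; box has {2,3,7,8} → only 4 remains.
D8 = 5: row 8 has {2,8}; col 4 has {1,2,3,4,6,7,8,9}; box has {2,3,4,7,8} → only 5 remains.
B5 = 3: row 5 has {1,5,6,7,8,9}; col 2 has {1,2,4,5,8}; box has {2,4,5,8,9} → only 3 remains.
J5 = 4: row 5 has {1,3,5,6,7,8,9}; col 9 has {2,8,9}; box has {1,9} → only 4 remains.
B2 = 6: row 2 has {1,2,5,7,8,9}; col 2 has {1,2,3,4,5,8}; box has {1,2,5,8,9} → only 6 remains.
J3 = 6: row 3 has {1,2,3,5,7,8,9}; col 9 has {2,4,8,9}; box has {1,2,5,7,8,9} → only 6 remains.
B4 = 7: row 4 has {2,4,5,9}; col 2 has {1,2,3,4,5,6,8}; box has {2,3,4,5,8,9} → only 7 remains.
C4 = 1: row 4 has {2,4,5,7,9}; col 3 has {2,5,6,8,9}; box has {2,3,4,5,7,8,9} → only 1 remains.
J4 = 3: row 4 has {1,2,4,5,7,9}; col 9 has {2,4,6,8,9}; box has {1,4,9} → only 3 remains.
H5 = 2: row 5 has {1,3,4,5,6,7,8,9}; col 8 has {1,5,9}; box has {1,3,4,9} → only 2 remains.
C7 = 3: row 7 has {2,4,5,7,8,9}; col 3 has {1,2,5,6,8,9}; box has {2,5,6,8} → only 3 remains.
B8 = 9: row 8 has {2,5,8}; col 2 has {1,2,3,4,5,6,7,8}; box has {2,3,5,6,8} → only 9 remains.
C1 = 7: row 1 has {1,2,4,5,6,8,9}; col 3 has {1,2,3,5,6,8,9}; box has {1,2,5,6,8,9} → only 7 remains.
C2 = 4: row 2 has {1,2,5,6,7,8,9}; col 3 has {1,2,3,5,6,7,8,9}; box has {1,2,5,6,7,8,9} → only 4 remains.
H2 = 3: row 2 has {1,2,4,5,6,7,8,9}; col 8 has {1,2,5,9}; box has {1,2,5,6,7,8,9} → only 3 remains.
G3 = 4: row 3 has {1,2,3,5,6,7,8,9}; col 7 has {1,2,7,8,9}; box has {1,2,3,5,6,7,8,9} → only 4 remains.
A4 = 6: row 4 has {1,2,3,4,5,7,9}; col 1 has {2,5,8,9}; box has {1,2,3,4,5,7,8,9} → only 6 remains.
H4 = 8: row 4 has {1,2,3,4,5,6,7,9}; col 8 has {1,2,3,5,9}; box has {1,2,3,4,9} → only 8 remains.
A7 = 1: row 7 has {2,3,4,5,7,8,9}; col 1 has {2,5,6,8,9}; box has {2,3,5,6,8,9} → only 1 remains.
F7 = 6: row 7 has {1,2,3,4,5,7,8,9}; col 6 has {2,3,4,5,7,8}; box has {2,3,4,5,7,8} → only 6 remains.
F8 = 1: row 8 has {2,5,8,9}; col 6 has {2,3,4,5,6,7,8}; box has {2,3,4,5,6,7,8} → only 1 remains.
J8 = 7: row 8 has {1,2,5,8,9}; col 9 has {2,3,4,6,8,9}; box has {2,8,9} → only 7 remains.

7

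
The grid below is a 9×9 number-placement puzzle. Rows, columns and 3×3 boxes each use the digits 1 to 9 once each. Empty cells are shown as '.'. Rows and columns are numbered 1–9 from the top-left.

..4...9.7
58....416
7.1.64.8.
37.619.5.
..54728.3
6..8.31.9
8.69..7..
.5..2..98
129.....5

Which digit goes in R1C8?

3

R1C1 = 2: row 1 has {4,7,9}; col 1 has {1,3,5,6,7,8}; box has {1,4,5,7,8} → only 2 remains.
R1C8 = 3: row 1 has {2,4,7,9}; col 8 has {1,5,8,9}; box has {1,4,6,7,8,9} → only 3 remains.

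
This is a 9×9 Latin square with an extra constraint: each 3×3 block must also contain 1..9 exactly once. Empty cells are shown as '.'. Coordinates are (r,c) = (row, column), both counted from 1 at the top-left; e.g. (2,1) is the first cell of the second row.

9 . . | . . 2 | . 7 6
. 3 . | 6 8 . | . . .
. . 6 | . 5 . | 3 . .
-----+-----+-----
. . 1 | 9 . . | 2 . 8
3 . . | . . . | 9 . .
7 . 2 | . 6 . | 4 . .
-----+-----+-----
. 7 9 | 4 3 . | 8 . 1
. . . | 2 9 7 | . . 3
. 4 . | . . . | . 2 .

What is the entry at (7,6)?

6

(6,9) = 5: row 6 has {2,4,6,7}; col 9 has {1,3,6,8}; box has {2,4,8,9} → only 5 remains.
(9,5) = 1: row 9 has {2,4}; col 5 has {3,5,6,8,9}; box has {2,3,4,7,9} → only 1 remains.
(1,5) = 4: row 1 has {2,6,7,9}; col 5 has {1,3,5,6,8,9}; box has {2,5,6,8} → only 4 remains.
(4,5) = 7: row 4 has {1,2,8,9}; col 5 has {1,3,4,5,6,8,9}; box has {6,9} → only 7 remains.
(5,5) = 2: row 5 has {3,9}; col 5 has {1,3,4,5,6,7,8,9}; box has {6,7,9} → only 2 remains.
(5,9) = 7: row 5 has {2,3,9}; col 9 has {1,3,5,6,8}; box has {2,4,5,8,9} → only 7 remains.
(9,9) = 9: row 9 has {1,2,4}; col 9 has {1,3,5,6,7,8}; box has {1,2,3,8} → only 9 remains.
(1,4) = 3: in row 1, 3 can only go here (every other open cell in that row sees a 3).
(2,3) = 7: in row 2, 7 can only go here (every other open cell in that row sees a 7).
(3,4) = 7: in row 3, 7 can only go here (every other open cell in that row sees a 7).
(6,2) = 9: in row 6, 9 can only go here (every other open cell in that row sees a 9).
(7,1) = 2: in row 7, 2 can only go here (every other open cell in that row sees a 2).
(2,9) = 2: in row 2, 2 can only go here (every other open cell in that row sees a 2).
(3,9) = 4: row 3 has {3,5,6,7}; col 9 has {1,2,3,5,6,7,8,9}; box has {2,3,6,7} → only 4 remains.
(2,1) = 4: in row 2, 4 can only go here (every other open cell in that row sees a 4).
(3,2) = 2: in row 3, 2 can only go here (every other open cell in that row sees a 2).
(4,6) = 4: in row 4, 4 can only go here (every other open cell in that row sees a 4).
(4,8) = 3: in row 4, 3 can only go here (every other open cell in that row sees a 3).
(6,8) = 1: row 6 has {2,4,5,6,7,9}; col 8 has {2,3,7}; box has {2,3,4,5,7,8,9} → only 1 remains.
(5,8) = 6: row 5 has {2,3,7,9}; col 8 has {1,2,3,7}; box has {1,2,3,4,5,7,8,9} → only 6 remains.
(6,4) = 8: row 6 has {1,2,4,5,6,7,9}; col 4 has {2,3,4,6,7,9}; box has {2,4,6,7,9} → only 8 remains.
(6,6) = 3: row 6 has {1,2,4,5,6,7,8,9}; col 6 has {2,4,7}; box has {2,4,6,7,8,9} → only 3 remains.
(7,8) = 5: row 7 has {1,2,3,4,7,8,9}; col 8 has {1,2,3,6,7}; box has {1,2,3,8,9} → only 5 remains.
(8,7) = 6: row 8 has {2,3,7,9}; col 7 has {2,3,4,8,9}; box has {1,2,3,5,8,9} → only 6 remains.
(8,8) = 4: row 8 has {2,3,6,7,9}; col 8 has {1,2,3,5,6,7}; box has {1,2,3,5,6,8,9} → only 4 remains.
(9,4) = 5: row 9 has {1,2,4,9}; col 4 has {2,3,4,6,7,8,9}; box has {1,2,3,4,7,9} → only 5 remains.
(9,7) = 7: row 9 has {1,2,4,5,9}; col 7 has {2,3,4,6,8,9}; box has {1,2,3,4,5,6,8,9} → only 7 remains.
(2,8) = 9: row 2 has {2,3,4,6,7,8}; col 8 has {1,2,3,4,5,6,7}; box has {2,3,4,6,7} → only 9 remains.
(3,8) = 8: row 3 has {2,3,4,5,6,7}; col 8 has {1,2,3,4,5,6,7,9}; box has {2,3,4,6,7,9} → only 8 remains.
(5,4) = 1: row 5 has {2,3,6,7,9}; col 4 has {2,3,4,5,6,7,8,9}; box has {2,3,4,6,7,8,9} → only 1 remains.
(5,6) = 5: row 5 has {1,2,3,6,7,9}; col 6 has {2,3,4,7}; box has {1,2,3,4,6,7,8,9} → only 5 remains.
(7,6) = 6: row 7 has {1,2,3,4,5,7,8,9}; col 6 has {2,3,4,5,7}; box has {1,2,3,4,5,7,9} → only 6 remains.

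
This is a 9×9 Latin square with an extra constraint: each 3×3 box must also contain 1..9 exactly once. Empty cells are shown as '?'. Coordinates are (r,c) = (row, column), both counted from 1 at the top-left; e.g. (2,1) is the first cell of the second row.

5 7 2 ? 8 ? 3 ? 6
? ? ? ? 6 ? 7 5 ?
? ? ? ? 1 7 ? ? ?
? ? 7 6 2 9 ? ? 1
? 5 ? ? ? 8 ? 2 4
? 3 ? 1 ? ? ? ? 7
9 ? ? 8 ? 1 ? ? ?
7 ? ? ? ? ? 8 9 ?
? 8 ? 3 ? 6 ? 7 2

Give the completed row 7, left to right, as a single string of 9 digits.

923871465

(1,6) = 4: row 1 has {2,3,5,6,7,8}; col 6 has {1,6,7,8,9}; box has {1,6,7,8} → only 4 remains.
(1,8) = 1: row 1 has {2,3,4,5,6,7,8}; col 8 has {2,5,7,9}; box has {3,5,6,7} → only 1 remains.
(4,2) = 4: row 4 has {1,2,6,7,9}; col 2 has {3,5,7,8}; box has {3,5,7} → only 4 remains.
(4,7) = 5: row 4 has {1,2,4,6,7,9}; col 7 has {3,7,8}; box has {1,2,4,7} → only 5 remains.
(5,4) = 7: row 5 has {2,4,5,8}; col 4 has {1,3,6,8}; box has {1,2,6,8,9} → only 7 remains.
(5,5) = 3: row 5 has {2,4,5,7,8}; col 5 has {1,2,6,8}; box has {1,2,6,7,8,9} → only 3 remains.
(6,6) = 5: row 6 has {1,3,7}; col 6 has {1,4,6,7,8,9}; box has {1,2,3,6,7,8,9} → only 5 remains.
(8,6) = 2: row 8 has {7,8,9}; col 6 has {1,4,5,6,7,8,9}; box has {1,3,6,8} → only 2 remains.
(1,4) = 9: row 1 has {1,2,3,4,5,6,7,8}; col 4 has {1,3,6,7,8}; box has {1,4,6,7,8} → only 9 remains.
(2,4) = 2: row 2 has {5,6,7}; col 4 has {1,3,6,7,8,9}; box has {1,4,6,7,8,9} → only 2 remains.
(2,6) = 3: row 2 has {2,5,6,7}; col 6 has {1,2,4,5,6,7,8,9}; box has {1,2,4,6,7,8,9} → only 3 remains.
(3,4) = 5: row 3 has {1,7}; col 4 has {1,2,3,6,7,8,9}; box has {1,2,3,4,6,7,8,9} → only 5 remains.
(4,1) = 8: row 4 has {1,2,4,5,6,7,9}; col 1 has {5,7,9}; box has {3,4,5,7} → only 8 remains.
(4,8) = 3: row 4 has {1,2,4,5,6,7,8,9}; col 8 has {1,2,5,7,9}; box has {1,2,4,5,7} → only 3 remains.
(6,5) = 4: row 6 has {1,3,5,7}; col 5 has {1,2,3,6,8}; box has {1,2,3,5,6,7,8,9} → only 4 remains.
(8,4) = 4: row 8 has {2,7,8,9}; col 4 has {1,2,3,5,6,7,8,9}; box has {1,2,3,6,8} → only 4 remains.
(8,5) = 5: row 8 has {2,4,7,8,9}; col 5 has {1,2,3,4,6,8}; box has {1,2,3,4,6,8} → only 5 remains.
(8,9) = 3: row 8 has {2,4,5,7,8,9}; col 9 has {1,2,4,6,7}; box has {2,7,8,9} → only 3 remains.
(9,5) = 9: row 9 has {2,3,6,7,8}; col 5 has {1,2,3,4,5,6,8}; box has {1,2,3,4,5,6,8} → only 9 remains.
(7,5) = 7: row 7 has {1,8,9}; col 5 has {1,2,3,4,5,6,8,9}; box has {1,2,3,4,5,6,8,9} → only 7 remains.
(7,9) = 5: row 7 has {1,7,8,9}; col 9 has {1,2,3,4,6,7}; box has {2,3,7,8,9} → only 5 remains.
(3,7) = 2: in row 3, 2 can only go here (every other open cell in that row sees a 2).
(6,8) = 8: in row 6, 8 can only go here (every other open cell in that row sees an 8).
(6,1) = 2: in row 6, 2 can only go here (every other open cell in that row sees a 2).
(3,8) = 4: row 3 has {1,2,5,7}; col 8 has {1,2,3,5,7,8,9}; box has {1,2,3,5,6,7} → only 4 remains.
(7,8) = 6: row 7 has {1,5,7,8,9}; col 8 has {1,2,3,4,5,7,8,9}; box has {2,3,5,7,8,9} → only 6 remains.
(7,2) = 2: row 7 has {1,5,6,7,8,9}; col 2 has {3,4,5,7,8}; box has {7,8,9} → only 2 remains.
(7,7) = 4: row 7 has {1,2,5,6,7,8,9}; col 7 has {2,3,5,7,8}; box has {2,3,5,6,7,8,9} → only 4 remains.
(9,7) = 1: row 9 has {2,3,6,7,8,9}; col 7 has {2,3,4,5,7,8}; box has {2,3,4,5,6,7,8,9} → only 1 remains.
(7,3) = 3: row 7 has {1,2,4,5,6,7,8,9}; col 3 has {2,7}; box has {2,7,8,9} → only 3 remains.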